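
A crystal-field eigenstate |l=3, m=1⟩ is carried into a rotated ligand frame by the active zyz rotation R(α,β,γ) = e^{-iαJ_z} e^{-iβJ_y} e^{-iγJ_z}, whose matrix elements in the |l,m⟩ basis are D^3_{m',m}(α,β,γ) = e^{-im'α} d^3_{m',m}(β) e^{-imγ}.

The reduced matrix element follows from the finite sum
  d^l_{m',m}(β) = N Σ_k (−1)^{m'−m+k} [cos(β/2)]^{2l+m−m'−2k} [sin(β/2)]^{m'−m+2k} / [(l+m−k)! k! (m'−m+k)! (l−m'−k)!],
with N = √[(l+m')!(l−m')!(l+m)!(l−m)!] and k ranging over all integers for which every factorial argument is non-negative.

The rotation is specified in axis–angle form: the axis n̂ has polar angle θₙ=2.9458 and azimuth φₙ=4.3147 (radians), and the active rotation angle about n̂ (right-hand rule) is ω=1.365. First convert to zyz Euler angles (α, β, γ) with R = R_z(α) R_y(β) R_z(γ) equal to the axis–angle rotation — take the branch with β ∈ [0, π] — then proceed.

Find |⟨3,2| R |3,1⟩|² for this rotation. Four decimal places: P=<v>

Axis–angle → zyz. n̂ = (sinθₙcosφₙ, sinθₙsinφₙ, cosθₙ) = (-0.075345, -0.179362, -0.980894), ω = 1.3650.
R = I cosω + sinω [n̂]ₓ + (1−cosω) n̂n̂ᵀ gives
  R = [+0.208864, +0.970948, -0.116774; -0.949443, +0.229943, +0.213738; +0.234380, +0.066228, +0.969887]
β = atan2(√(R₁₃²+R₂₃²), R₃₃) = 0.246032; α = atan2(R₂₃, R₁₃) mod 2π = 2.070827; γ = atan2(R₃₂, −R₃₁) mod 2π = 2.866205
Split into d^3_{2,1}(β=0.2460) × two z-phases.
c=cos(0.246032/2)=0.992443, s=sin(0.246032/2)=0.122706; N=√[120·1·24·2]=75.894664
k∈{0,1} keeps every argument non-negative
  k=0: (−1)^1·75.8947/(24)·0.9924^5·0.1227^1 = -0.373588
  k=1: (−1)^2·75.8947/(12)·0.9924^3·0.1227^3 = +0.011422
d^3_{2,1}(0.2460) = -0.373588 +0.011422 = -0.362166
|D^3_{2,1}|² = |d^3_{2,1}(β)|² = (-0.362166)² = 0.131164 (the z-rotation phases have unit modulus)

P=0.1312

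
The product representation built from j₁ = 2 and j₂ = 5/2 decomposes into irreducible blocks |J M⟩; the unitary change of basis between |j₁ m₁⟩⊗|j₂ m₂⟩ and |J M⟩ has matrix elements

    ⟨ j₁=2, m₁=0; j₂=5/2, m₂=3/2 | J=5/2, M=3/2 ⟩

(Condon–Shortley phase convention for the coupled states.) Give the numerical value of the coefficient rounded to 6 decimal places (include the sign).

−√(1/70) = -0.119523

j₁+j₂−J=2  J+j₁−j₂=2  J−j₁+j₂=3  j₁+j₂+J+1=8
(j₁±m₁, j₂±m₂, J±M) = (2,2,4,1,4,1)
P² = 288/35
sum k=1..2:
  [1] −1/6 = -1/6
  [2] +1/8 = 1/8
S = -1/24
C² = P²·S² = 1/70 ; C = -0.119523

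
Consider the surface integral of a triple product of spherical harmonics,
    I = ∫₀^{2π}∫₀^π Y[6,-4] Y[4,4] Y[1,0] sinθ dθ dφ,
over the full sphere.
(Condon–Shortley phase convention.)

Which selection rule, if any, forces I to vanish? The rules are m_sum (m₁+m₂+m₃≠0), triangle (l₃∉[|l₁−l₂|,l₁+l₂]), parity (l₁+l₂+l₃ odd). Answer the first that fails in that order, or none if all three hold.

m₁+m₂+m₃ = -4 + 4 + 0 = 0  ✓
triangle: need |l₁−l₂| ≤ l₃ ≤ l₁+l₂ = [2,10]; l₃=1 is outside  ✗
parity: l₁+l₂+l₃ = 11 is odd

triangle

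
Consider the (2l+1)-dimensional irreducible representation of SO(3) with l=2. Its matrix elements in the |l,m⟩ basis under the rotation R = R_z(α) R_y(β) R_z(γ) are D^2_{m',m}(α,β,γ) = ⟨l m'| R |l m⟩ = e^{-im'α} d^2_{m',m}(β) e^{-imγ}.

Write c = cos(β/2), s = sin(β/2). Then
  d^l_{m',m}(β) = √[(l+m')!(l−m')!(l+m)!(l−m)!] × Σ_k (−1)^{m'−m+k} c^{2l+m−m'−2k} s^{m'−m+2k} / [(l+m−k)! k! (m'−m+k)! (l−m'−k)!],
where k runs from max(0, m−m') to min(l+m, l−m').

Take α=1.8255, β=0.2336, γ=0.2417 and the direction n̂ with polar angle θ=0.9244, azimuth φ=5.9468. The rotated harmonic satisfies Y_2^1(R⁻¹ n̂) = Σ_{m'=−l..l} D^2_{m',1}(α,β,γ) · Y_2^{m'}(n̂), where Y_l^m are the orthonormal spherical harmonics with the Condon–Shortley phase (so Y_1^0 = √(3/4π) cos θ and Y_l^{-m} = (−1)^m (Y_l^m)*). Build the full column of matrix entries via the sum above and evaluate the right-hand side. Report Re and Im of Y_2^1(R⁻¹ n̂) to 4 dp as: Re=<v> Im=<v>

Re=0.2665 Im=0.1890

Need the full column D^2_{m',1} for m'=−2..2 at α=1.8255, β=0.2336, γ=0.2417.
cos(β/2)=0.993187, sin(β/2)=0.116535
d^2_{-2,1}: single k=3 term ⇒ +0.003144;  D = -0.003032-0.000832i
d^2_{-1,1}: k∈[2..3] ⇒ +0.040188 -0.000184 = +0.040003;  D = -0.000520+0.040000i
d^2_{0,1}: k∈[1..2] ⇒ +0.279655 -0.003850 = +0.275805;  D = +0.267788-0.066015i
d^2_{1,1}: k∈[0..1] ⇒ +0.973024 -0.040188 = +0.932836;  D = -0.444278-0.820244i
d^2_{2,1}: single k=0 term ⇒ -0.228338;  D = +0.166900-0.155829i
Y_2^{m'}(θ=0.9244,φ=5.9468) and Σ D·Y over m':
  (-0.0030-0.0008i)·(+0.1925+0.1534i)  (-0.0005+0.0400i)·(+0.3506+0.1226i)  (+0.2678-0.0660i)·(+0.0279+0.0000i)  (-0.4443-0.8202i)·(-0.3506+0.1226i)  (+0.1669-0.1558i)·(+0.1925-0.1534i)
Y_2^1(R⁻¹ n̂) = +0.266488+0.189026i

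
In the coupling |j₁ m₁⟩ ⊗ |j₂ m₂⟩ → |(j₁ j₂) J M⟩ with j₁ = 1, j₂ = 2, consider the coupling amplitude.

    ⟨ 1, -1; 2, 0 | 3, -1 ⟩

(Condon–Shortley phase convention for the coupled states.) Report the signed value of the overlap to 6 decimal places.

√[7·0!2!4!/7! · 0!2!2!2!2!4!] = √(128/5)
  +(−1)^0/∏(0,0,2,2,0,2)! = 1/8  (running 1/8)
⟨..|..⟩ = √(128/5)·(1/8) = +0.632456

+0.632456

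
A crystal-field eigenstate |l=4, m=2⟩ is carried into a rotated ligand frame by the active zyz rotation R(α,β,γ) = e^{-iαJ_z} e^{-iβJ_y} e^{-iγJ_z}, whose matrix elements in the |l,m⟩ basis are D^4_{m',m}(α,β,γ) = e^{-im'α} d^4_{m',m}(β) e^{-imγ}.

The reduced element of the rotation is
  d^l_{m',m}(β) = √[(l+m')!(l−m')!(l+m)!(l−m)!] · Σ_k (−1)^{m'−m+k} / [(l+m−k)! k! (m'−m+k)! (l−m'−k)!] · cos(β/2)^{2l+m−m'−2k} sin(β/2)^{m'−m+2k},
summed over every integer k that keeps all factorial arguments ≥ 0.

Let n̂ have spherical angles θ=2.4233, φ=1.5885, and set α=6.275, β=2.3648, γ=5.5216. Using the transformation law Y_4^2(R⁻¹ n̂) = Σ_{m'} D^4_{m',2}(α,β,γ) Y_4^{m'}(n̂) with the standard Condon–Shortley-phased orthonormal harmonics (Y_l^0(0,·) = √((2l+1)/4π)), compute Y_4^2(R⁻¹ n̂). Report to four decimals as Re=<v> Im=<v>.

Re=-0.2228 Im=-0.0334

Need the full column D^4_{m',2} for m'=−4..4 at α=6.2750, β=2.3648, γ=5.5216.
cos(β/2)=0.378705, sin(β/2)=0.925518
d^4_{-4,2}: single k=6 term ⇒ +0.476967;  D = +0.038291+0.475428i
d^4_{-3,2}: k∈[5..6] ⇒ +0.414010 -0.824247 = -0.410237;  D = -0.029586-0.409169i
d^4_{-2,2}: k∈[4..6] ⇒ +0.226377 -1.081660 +0.538366 = -0.316917;  D = -0.020268-0.316268i
d^4_{-1,2}: k∈[3..5] ⇒ +0.087332 -0.782405 +0.934608 = +0.239535;  D = +0.013362+0.239162i
d^4_{0,2}: k∈[2..4] ⇒ +0.023971 -0.381796 +0.855127 = +0.497302;  D = +0.023675+0.496739i
d^4_{1,2}: k∈[1..3] ⇒ +0.004387 -0.130998 +0.521603 = +0.394992;  D = +0.015575+0.394685i
d^4_{2,2}: k∈[0..2] ⇒ +0.000423 -0.030322 +0.226377 = +0.196478;  D = +0.006140+0.196382i
d^4_{3,2}: k∈[0..1] ⇒ -0.003869 +0.069317 = +0.065449;  D = +0.001510+0.065431i
d^4_{4,2}: single k=0 term ⇒ +0.013371;  D = +0.000199+0.013369i
Y_4^{m'}(θ=2.4233,φ=1.5885) and Σ D·Y over m':
  (+0.0383+0.4754i)·(+0.0828-0.0059i)  (-0.0296-0.4092i)·(-0.0143-0.2682i)  (-0.0203-0.3163i)·(-0.4298+0.0152i)  (+0.0134+0.2392i)·(+0.0040+0.2270i)  (+0.0237+0.4967i)·(-0.2918+0.0000i)  (+0.0156+0.3947i)·(-0.0040+0.2270i)  (+0.0061+0.1964i)·(-0.4298-0.0152i)  (+0.0015+0.0654i)·(+0.0143-0.2682i)  (+0.0002+0.0134i)·(+0.0828+0.0059i)
Y_4^2(R⁻¹ n̂) = -0.222755-0.033358i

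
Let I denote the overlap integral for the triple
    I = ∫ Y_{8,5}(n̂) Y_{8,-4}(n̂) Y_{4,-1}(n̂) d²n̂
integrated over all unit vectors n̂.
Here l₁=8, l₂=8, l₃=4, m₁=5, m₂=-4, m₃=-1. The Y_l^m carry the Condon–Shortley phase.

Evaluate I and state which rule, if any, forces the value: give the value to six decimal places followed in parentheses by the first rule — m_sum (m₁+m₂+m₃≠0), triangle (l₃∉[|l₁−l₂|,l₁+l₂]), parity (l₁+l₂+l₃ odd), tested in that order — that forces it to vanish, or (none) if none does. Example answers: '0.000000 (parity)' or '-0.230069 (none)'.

-0.082870 (none)

Rules hold: Σm=0, L=20 even, 0≤4≤16.
N = 17·17·9 = 2601
Δ = 12!·4!·4!/21! = 1/185175900
Racah Σ t=4..8: t=4:+1/557383680 t=5:−1/21772800 t=6:+1/8294400 t=7:−1/21772800 t=8:+1/557383680 = 1/30965760
⇒ 3j(8 8 4; 0 0 0)² = 36/4199, sgn +1
Racah Σ t=0..3: t=0:+1/68976230400 t=1:−1/958003200 t=2:+1/174182400 t=3:−1/313528320 = 1/656916480
⇒ 3j(8 8 4; 5 -4 -1)² = 5/1292, sgn -1
4πI² = N·(3j₀)²·(3jₘ)² = 405/4693
I = -1·√(0.0862987/4π) = -0.08286999
No selection rule forces the value: the integral is nonzero (none).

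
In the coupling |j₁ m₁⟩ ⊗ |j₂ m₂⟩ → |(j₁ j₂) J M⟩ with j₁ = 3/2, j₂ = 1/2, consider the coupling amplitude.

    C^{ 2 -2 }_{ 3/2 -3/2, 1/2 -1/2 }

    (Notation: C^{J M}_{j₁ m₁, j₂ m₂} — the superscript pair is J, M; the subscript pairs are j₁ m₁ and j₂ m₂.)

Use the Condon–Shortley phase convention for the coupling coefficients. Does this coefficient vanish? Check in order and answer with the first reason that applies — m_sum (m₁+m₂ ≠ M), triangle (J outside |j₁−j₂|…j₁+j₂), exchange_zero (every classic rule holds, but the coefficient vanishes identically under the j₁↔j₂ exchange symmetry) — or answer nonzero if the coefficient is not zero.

nonzero

m-sum: m₁+m₂ = -3/2+(-1/2) = -2, M = -2  ✓
triangle: |j₁−j₂| = 1 ≤ J = 2 ≤ j₁+j₂ = 2  ✓
exchange: j₁≠j₂ or m₁≠m₂ — the exchange symmetry imposes no constraint here
value check: CG = +1 = +1.000000 ≠ 0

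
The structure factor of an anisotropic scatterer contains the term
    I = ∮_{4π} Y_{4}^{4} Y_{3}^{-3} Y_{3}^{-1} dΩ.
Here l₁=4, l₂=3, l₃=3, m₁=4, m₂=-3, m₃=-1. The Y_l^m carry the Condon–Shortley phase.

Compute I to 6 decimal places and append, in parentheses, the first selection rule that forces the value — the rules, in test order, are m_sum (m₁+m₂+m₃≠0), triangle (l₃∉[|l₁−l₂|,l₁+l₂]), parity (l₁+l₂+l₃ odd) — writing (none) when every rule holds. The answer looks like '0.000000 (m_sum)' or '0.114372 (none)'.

Checks pass: Σm=0; 10 even; l₃=3∈[1,7].
(2·4+1)(2·3+1)(2·3+1) = 441
Δ: 4! 4! 2! / 11! → 1/34650
sum: t=1:−1/72 t=2:+1/16 t=3:−1/72 = 5/144
3j²(4 3 3; 0 0 0) = Δ·Π!·Σ² = 2/77  (sign -1)
sum: t=0:+1/1152 = 1/1152
3j²(4 3 3; 4 -3 -1) = Δ·Π!·Σ² = 1/33  (sign +1)
combine: 4πI² = 441·2/77·1/33 = 42/121
take √, sign -1: I = -0.16619847
No selection rule forces the value: the integral is nonzero (none).

-0.166198 (none)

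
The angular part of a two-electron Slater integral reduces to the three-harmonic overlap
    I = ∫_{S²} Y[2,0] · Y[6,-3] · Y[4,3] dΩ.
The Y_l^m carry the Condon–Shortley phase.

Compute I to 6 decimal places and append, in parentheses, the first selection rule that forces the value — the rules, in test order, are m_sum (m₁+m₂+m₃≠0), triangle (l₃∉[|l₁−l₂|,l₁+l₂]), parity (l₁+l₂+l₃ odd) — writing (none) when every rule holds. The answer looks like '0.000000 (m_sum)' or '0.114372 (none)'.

Checks pass: Σm=0; 12 even; l₃=4∈[4,8].
(2·2+1)(2·6+1)(2·4+1) = 585
Δ: 4! 0! 8! / 13! → 1/6435
sum: t=2:+1/2304 = 1/2304
3j²(2 6 4; 0 0 0) = Δ·Π!·Σ² = 5/143  (sign +1)
sum: t=2:+1/20160 = 1/20160
3j²(2 6 4; 0 -3 3) = Δ·Π!·Σ² = 12/715  (sign -1)
combine: 4πI² = 585·5/143·12/715 = 540/1573
take √, sign -1: I = -0.16528277
No selection rule forces the value: the integral is nonzero (none).

-0.165283 (none)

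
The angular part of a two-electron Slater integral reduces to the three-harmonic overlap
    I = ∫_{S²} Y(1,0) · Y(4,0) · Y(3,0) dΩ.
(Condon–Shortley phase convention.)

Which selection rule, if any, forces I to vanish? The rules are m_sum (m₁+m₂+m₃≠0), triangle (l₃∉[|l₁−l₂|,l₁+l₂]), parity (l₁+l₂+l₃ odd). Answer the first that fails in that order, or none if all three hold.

Σmᵢ = 0  ✓
l₃∈[|l₁−l₂|,l₁+l₂]=[3,5], have l₃=3  ✓
Σlᵢ = 8 ⇒ even  ✓

none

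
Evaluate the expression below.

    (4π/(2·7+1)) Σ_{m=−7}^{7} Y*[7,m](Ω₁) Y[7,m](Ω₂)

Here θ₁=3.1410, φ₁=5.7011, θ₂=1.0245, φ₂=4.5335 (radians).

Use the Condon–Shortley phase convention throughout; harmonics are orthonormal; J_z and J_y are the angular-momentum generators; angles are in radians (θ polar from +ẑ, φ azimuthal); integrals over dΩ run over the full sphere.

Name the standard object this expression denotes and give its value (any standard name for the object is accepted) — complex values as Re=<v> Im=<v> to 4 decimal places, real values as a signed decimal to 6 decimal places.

This sum is the spherical-harmonic addition theorem: it equals the Legendre polynomial P_l(cos γ) of the angle γ between the two directions.
Addition theorem: P_7(cos γ) = (4π/15) Σ_m Y*_{lm}(Ω₁) Y_{lm}(Ω₂), m = −7…7:
  term(m=-7) = (-0.000000, 0.000000)   from Y*(Ω₁)=(-0.000000, 0.000000), Y(Ω₂)=(0.157909, -0.052079)
  term(m=-6) = (-0.000000, -0.000000)   from Y*(Ω₁)=(0.000000, -0.000000), Y(Ω₂)=(-0.180513, -0.332428)
  term(m=-5) = (0.000000, -0.000000)   from Y*(Ω₁)=(-0.000000, -0.000000), Y(Ω₂)=(-0.326971, 0.262442)
  term(m=-4) = (0.000000, 0.000000)   from Y*(Ω₁)=(0.000000, 0.000000), Y(Ω₂)=(0.078039, 0.067834)
  term(m=-3) = (0.000000, 0.000000)   from Y*(Ω₁)=(-0.000000, -0.000000), Y(Ω₂)=(-0.155131, 0.260764)
  term(m=-2) = (-0.000000, 0.000000)   from Y*(Ω₁)=(-0.000001, 0.000002), Y(Ω₂)=(0.237484, 0.088788)
  term(m=-1) = (0.000198, 0.000464)   from Y*(Ω₁)=(0.002024, -0.001332), Y(Ω₂)=(-0.037020, 0.204733)
  term(m=+0) = (-0.308948, -0.000000)   from Y*(Ω₁)=(-1.092543, -0.000000), Y(Ω₂)=(0.282779, 0.000000)
  term(m=+1) = (0.000198, -0.000464)   from Y*(Ω₁)=(-0.002024, -0.001332), Y(Ω₂)=(0.037020, 0.204733)
  term(m=+2) = (-0.000000, -0.000000)   from Y*(Ω₁)=(-0.000001, -0.000002), Y(Ω₂)=(0.237484, -0.088788)
  term(m=+3) = (0.000000, -0.000000)   from Y*(Ω₁)=(0.000000, -0.000000), Y(Ω₂)=(0.155131, 0.260764)
  term(m=+4) = (0.000000, -0.000000)   from Y*(Ω₁)=(0.000000, -0.000000), Y(Ω₂)=(0.078039, -0.067834)
  term(m=+5) = (0.000000, 0.000000)   from Y*(Ω₁)=(0.000000, -0.000000), Y(Ω₂)=(0.326971, 0.262442)
  term(m=+6) = (-0.000000, 0.000000)   from Y*(Ω₁)=(0.000000, 0.000000), Y(Ω₂)=(-0.180513, 0.332428)
  term(m=+7) = (-0.000000, -0.000000)   from Y*(Ω₁)=(0.000000, 0.000000), Y(Ω₂)=(-0.157909, -0.052079)
Total Σ_m = (-0.308553, 0.000000). Multiply by 0.837758: (-0.258493, 0.000000). P_7(cos γ) = -0.258493

Legendre polynomial (addition theorem), -0.258493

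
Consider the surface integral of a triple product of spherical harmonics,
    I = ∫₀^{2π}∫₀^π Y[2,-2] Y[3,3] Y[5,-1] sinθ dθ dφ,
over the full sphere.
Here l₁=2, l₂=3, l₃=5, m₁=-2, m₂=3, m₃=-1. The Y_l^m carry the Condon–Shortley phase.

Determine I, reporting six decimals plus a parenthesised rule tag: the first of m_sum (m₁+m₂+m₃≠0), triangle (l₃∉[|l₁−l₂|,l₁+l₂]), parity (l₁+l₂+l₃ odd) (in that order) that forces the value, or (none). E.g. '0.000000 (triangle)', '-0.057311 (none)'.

-0.023961 (none)

Checks pass: Σm=0; 10 even; l₃=5∈[1,5].
(2·2+1)(2·3+1)(2·5+1) = 385
Δ: 0! 4! 6! / 11! → 1/2310
sum: t=0:+1/144 = 1/144
3j²(2 3 5; 0 0 0) = Δ·Π!·Σ² = 10/231  (sign -1)
sum: t=0:+1/17280 = 1/17280
3j²(2 3 5; -2 3 -1) = Δ·Π!·Σ² = 1/2310  (sign +1)
combine: 4πI² = 385·10/231·1/2310 = 5/693
take √, sign -1: I = -0.02396147
No selection rule forces the value: the integral is nonzero (none).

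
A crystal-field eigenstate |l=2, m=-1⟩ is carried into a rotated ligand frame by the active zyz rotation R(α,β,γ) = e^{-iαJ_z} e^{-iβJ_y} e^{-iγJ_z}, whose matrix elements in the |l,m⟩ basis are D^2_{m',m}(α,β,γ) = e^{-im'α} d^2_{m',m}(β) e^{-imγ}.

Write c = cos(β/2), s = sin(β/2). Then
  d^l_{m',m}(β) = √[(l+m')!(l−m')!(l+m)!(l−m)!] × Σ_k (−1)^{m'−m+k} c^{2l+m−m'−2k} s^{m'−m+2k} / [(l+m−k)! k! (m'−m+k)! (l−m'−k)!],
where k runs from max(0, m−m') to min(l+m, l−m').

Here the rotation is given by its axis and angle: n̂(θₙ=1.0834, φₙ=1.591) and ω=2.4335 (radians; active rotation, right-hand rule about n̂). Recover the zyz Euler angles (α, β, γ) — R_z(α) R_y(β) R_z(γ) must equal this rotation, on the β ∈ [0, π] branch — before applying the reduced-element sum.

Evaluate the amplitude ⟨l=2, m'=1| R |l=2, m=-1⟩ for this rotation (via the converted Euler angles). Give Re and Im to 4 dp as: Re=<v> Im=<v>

Re=0.1734 Im=-0.0070

Axis–angle → zyz. n̂ = (sinθₙcosφₙ, sinθₙsinφₙ, cosθₙ) = (-0.017850, +0.883375, +0.468327), ω = 2.4335.
R = I cosω + sinω [n̂]ₓ + (1−cosω) n̂n̂ᵀ gives
  R = [-0.759043, -0.332339, +0.559825; +0.276848, +0.613505, +0.739572; -0.589244, +0.716353, -0.373670]
β = atan2(√(R₁₃²+R₂₃²), R₃₃) = 1.953758; α = atan2(R₂₃, R₁₃) mod 2π = 0.922857; γ = atan2(R₃₂, −R₃₁) mod 2π = 0.882449
D^2_{1,-1}(0.9229,1.9538,0.8824) = e^{-i·1·0.9229}·d^2_{1,-1}(1.9538)·e^{-i·-1·0.8824}. Compute d first:
c=cos(1.953758/2)=0.559612, s=sin(1.953758/2)=0.828755; N=√[6·1·1·6]=6.000000
The bounds max(0,m−m')=0 and min(l+m,l−m')=1 give 2 terms
  k=0: (−1)^2·6.0000/(2)·0.5596^2·0.8288^2 = +0.645278
  k=1: (−1)^3·6.0000/(6)·0.5596^0·0.8288^4 = -0.471742
d^2_{1,-1}(1.9538) = +0.645278 -0.471742 = +0.173536
Phases: e^{-i·(1)·0.9229}=+0.603545-0.797329i, e^{-i·(-1)·0.8824}=+0.635261+0.772297i ⇒ D=+0.173395-0.007010i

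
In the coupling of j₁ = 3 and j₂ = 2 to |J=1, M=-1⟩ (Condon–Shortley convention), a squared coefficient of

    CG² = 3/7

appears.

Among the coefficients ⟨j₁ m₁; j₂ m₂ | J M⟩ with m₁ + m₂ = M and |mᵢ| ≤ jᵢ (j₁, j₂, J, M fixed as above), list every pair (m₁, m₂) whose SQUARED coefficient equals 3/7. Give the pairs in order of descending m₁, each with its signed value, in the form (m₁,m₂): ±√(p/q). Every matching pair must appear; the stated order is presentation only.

Admissible pairs with m₁+m₂ = M = -1: (-3,2), (-2,1), (-1,0), (0,-1), (1,-2)
  (m₁,m₂)=(1,-2): CG² = 1/35, CG = +√(1/35)
  (m₁,m₂)=(0,-1): CG² = 3/35, CG = −√(3/35)
  (m₁,m₂)=(-1,0): CG² = 6/35, CG = +√(6/35)
  (m₁,m₂)=(-2,1): CG² = 2/7, CG = −√(2/7)
  (m₁,m₂)=(-3,2): CG² = 3/7, CG = +√(3/7)   ← matches the target
Pairs with CG² = 3/7: (-3,2): +√(3/7)

(-3,2): +√(3/7)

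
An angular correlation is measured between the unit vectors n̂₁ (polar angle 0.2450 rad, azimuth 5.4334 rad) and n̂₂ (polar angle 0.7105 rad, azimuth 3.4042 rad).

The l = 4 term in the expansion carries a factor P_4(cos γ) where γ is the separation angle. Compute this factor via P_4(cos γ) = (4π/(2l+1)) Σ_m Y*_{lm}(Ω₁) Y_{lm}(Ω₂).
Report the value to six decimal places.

Term-by-term m-sum for l=4 (normalisation 4π/9 = 1.396263):
  m=-4: Y*=-0.001481+0.000390i  Y=+0.039814-0.069477i  product -0.000032+0.000118i
  m=-3: Y*=-0.014377-0.009673i  Y=-0.185685+0.186588i  product +0.004475-0.000886i
  m=-2: Y*=-0.014124-0.109071i  Y=+0.372110-0.215640i  product -0.028776-0.037541i
  m=-1: Y*=+0.263693-0.300040i  Y=-0.230919+0.062075i  product -0.042267+0.085654i
  m=+0: Y*=+0.610150-0.000000i  Y=-0.283720+0.000000i  product -0.173112+0.000000i
  m=+1: Y*=-0.263693-0.300040i  Y=+0.230919+0.062075i  product -0.042267-0.085654i
  m=+2: Y*=-0.014124+0.109071i  Y=+0.372110+0.215640i  product -0.028776+0.037541i
  m=+3: Y*=+0.014377-0.009673i  Y=+0.185685+0.186588i  product +0.004475+0.000886i
  m=+4: Y*=-0.001481-0.000390i  Y=+0.039814+0.069477i  product -0.000032-0.000118i
Total Σ_m = -0.306312-0.000000i. Multiply by 1.396263: -0.427692-0.000000i. P_4(cos γ) = -0.427692

-0.427692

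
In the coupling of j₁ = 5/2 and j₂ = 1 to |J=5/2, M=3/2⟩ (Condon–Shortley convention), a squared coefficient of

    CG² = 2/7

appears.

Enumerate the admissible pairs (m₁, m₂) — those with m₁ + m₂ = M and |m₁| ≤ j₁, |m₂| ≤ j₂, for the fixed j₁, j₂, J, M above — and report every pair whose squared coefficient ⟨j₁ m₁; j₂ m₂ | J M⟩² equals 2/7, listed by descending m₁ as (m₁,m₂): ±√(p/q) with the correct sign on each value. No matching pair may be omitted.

Admissible pairs with m₁+m₂ = M = 3/2: (1/2,1), (3/2,0), (5/2,-1)
  (m₁,m₂)=(5/2,-1): CG² = 2/7, CG = +√(2/7)   ← matches the target
  (m₁,m₂)=(3/2,0): CG² = 9/35, CG = +√(9/35)
  (m₁,m₂)=(1/2,1): CG² = 16/35, CG = −√(16/35)
Pairs with CG² = 2/7: (5/2,-1): +√(2/7)

(5/2,-1): +√(2/7)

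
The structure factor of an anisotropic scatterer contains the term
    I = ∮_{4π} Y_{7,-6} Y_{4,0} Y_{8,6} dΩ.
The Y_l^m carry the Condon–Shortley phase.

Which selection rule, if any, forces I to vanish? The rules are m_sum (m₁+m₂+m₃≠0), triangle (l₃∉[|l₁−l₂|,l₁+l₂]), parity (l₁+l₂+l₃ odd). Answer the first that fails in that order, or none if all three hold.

parity

Σmᵢ = 0  ✓
l₃∈[|l₁−l₂|,l₁+l₂]=[3,11], have l₃=8  ✓
Σlᵢ = 19 ⇒ odd  ✗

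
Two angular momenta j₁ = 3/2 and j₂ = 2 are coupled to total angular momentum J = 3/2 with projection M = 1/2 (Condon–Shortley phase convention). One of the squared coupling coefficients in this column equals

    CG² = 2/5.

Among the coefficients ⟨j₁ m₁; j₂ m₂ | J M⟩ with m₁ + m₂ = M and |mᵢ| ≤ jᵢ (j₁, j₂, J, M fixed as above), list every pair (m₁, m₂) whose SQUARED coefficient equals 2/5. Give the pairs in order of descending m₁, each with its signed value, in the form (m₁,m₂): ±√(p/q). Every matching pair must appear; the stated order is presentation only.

Admissible pairs with m₁+m₂ = M = 1/2: (-3/2,2), (-1/2,1), (1/2,0), (3/2,-1)
  (m₁,m₂)=(3/2,-1): CG² = 2/5, CG = +√(2/5)   ← matches the target
  (m₁,m₂)=(1/2,0): CG² = 1/5, CG = −√(1/5)
  (m₁,m₂)=(-1/2,1): CG² = 0/1, CG = 0
  (m₁,m₂)=(-3/2,2): CG² = 2/5, CG = +√(2/5)   ← matches the target
Pairs with CG² = 2/5: (3/2,-1): +√(2/5); (-3/2,2): +√(2/5)

(3/2,-1): +√(2/5); (-3/2,2): +√(2/5)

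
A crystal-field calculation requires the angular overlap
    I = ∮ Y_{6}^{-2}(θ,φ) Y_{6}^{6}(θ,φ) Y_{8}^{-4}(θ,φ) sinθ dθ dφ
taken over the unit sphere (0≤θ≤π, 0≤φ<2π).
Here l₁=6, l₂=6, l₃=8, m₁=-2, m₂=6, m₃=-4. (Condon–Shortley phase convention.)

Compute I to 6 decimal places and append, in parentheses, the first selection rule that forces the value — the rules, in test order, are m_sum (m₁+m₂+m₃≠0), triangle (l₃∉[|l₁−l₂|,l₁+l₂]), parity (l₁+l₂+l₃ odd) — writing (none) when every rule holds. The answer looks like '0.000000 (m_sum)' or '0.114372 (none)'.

0.150639 (none)

Checks pass: Σm=0; 20 even; l₃=8∈[0,12].
(2·6+1)(2·6+1)(2·8+1) = 2873
Δ: 4! 8! 8! / 21! → 1/1309458150
sum: t=0:+1/49766400 t=1:−1/3110400 t=2:+1/1327104 t=3:−1/3110400 t=4:+1/49766400 = 1/6635520
3j²(6 6 8; 0 0 0) = Δ·Π!·Σ² = 350/46189  (sign +1)
sum: t=4:+1/557383680 = 1/557383680
3j²(6 6 8; -2 6 -4) = Δ·Π!·Σ² = 55/4199  (sign +1)
combine: 4πI² = 2873·350/46189·55/4199 = 1750/6137
take √, sign +1: I = 0.15063852
No selection rule forces the value: the integral is nonzero (none).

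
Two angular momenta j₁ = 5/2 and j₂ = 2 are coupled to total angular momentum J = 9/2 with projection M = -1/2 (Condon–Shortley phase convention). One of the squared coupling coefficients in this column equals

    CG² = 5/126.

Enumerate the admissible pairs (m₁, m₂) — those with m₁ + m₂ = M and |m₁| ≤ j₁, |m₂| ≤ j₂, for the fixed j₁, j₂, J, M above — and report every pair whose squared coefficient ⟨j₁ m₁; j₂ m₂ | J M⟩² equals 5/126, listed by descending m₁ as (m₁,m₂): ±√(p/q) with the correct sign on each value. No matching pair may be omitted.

Admissible pairs with m₁+m₂ = M = -1/2: (-5/2,2), (-3/2,1), (-1/2,0), (1/2,-1), (3/2,-2)
  (m₁,m₂)=(3/2,-2): CG² = 5/126, CG = +√(5/126)   ← matches the target
  (m₁,m₂)=(1/2,-1): CG² = 20/63, CG = +√(20/63)
  (m₁,m₂)=(-1/2,0): CG² = 10/21, CG = +√(10/21)
  (m₁,m₂)=(-3/2,1): CG² = 10/63, CG = +√(10/63)
  (m₁,m₂)=(-5/2,2): CG² = 1/126, CG = +√(1/126)
Pairs with CG² = 5/126: (3/2,-2): +√(5/126)

(3/2,-2): +√(5/126)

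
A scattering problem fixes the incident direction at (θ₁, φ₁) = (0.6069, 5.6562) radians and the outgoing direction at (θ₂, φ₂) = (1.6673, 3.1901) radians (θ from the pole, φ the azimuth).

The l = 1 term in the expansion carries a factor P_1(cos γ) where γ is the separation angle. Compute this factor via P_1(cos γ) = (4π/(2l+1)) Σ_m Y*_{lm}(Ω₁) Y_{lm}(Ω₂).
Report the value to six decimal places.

Summing Y*_{l m}(θ₁,φ₁)·Y_{l m}(θ₂,φ₂) over m ∈ [−1, 1]; prefactor 4π/(2·1+1) = 4.188790:
  m=-1: (+0.159566-0.115607i) × (-0.343482+0.016674i) = -0.052880+0.042369i  (running Σ = -0.052880+0.042369i)
  m=0: (+0.401348-0.000000i) × (-0.047079+0.000000i) = -0.018895+0.000000i  (running Σ = -0.071775+0.042369i)
  m=1: (-0.159566-0.115607i) × (+0.343482+0.016674i) = -0.052880-0.042369i  (running Σ = -0.124656+0.000000i)
Total Σ_m = -0.124656+0.000000i. Multiply by 4.188790: -0.522156+0.000000i. P_1(cos γ) = -0.522156

-0.522156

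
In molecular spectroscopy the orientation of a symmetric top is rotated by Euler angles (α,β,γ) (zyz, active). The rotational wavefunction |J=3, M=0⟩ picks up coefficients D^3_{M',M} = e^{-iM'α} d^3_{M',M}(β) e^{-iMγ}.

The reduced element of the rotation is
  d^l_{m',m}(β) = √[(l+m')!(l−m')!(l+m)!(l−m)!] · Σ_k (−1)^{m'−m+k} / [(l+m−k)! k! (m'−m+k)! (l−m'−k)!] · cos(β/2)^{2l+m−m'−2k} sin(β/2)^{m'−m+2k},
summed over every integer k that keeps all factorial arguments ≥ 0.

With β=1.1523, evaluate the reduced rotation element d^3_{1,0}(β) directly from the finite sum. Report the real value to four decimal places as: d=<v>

d=0.0689

d^3_{1,0}(β=1.1523) via the finite sum:
Half-angle: c=0.838566, s=0.544800. N=√(24·2·6·6)=41.569219
k∈{0,1,2} keeps every argument non-negative
  k=0: (−1)^1·41.5692/(12)·0.8386^5·0.5448^1 = -0.782554
  k=1: (−1)^2·41.5692/(4)·0.8386^3·0.5448^3 = +0.990910
  k=2: (−1)^3·41.5692/(12)·0.8386^1·0.5448^5 = -0.139416
d^3_{1,0}(1.1523) = -0.782554 +0.990910 -0.139416 = +0.068940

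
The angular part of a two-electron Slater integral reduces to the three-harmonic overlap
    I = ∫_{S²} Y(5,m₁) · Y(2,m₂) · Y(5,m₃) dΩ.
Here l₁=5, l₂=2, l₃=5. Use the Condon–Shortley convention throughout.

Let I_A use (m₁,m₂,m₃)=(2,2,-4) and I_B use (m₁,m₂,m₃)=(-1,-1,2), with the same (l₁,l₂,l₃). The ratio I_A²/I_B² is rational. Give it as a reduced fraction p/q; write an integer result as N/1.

12/7

Same 5,2,5: normalisation and zero-m 3j drop out of the ratio.
A: Δ: 2! 8! 2! / 13! → 1/38610; sum: t=2:+1/20160 = 1/20160; 3j²(5 2 5; 2 2 -4) = Δ·Π!·Σ² = 12/715  (sign -1)
B: Δ: 2! 8! 2! / 13! → 1/38610; sum: t=0:+1/2880 t=1:−1/1440 = -1/2880; 3j²(5 2 5; -1 -1 2) = Δ·Π!·Σ² = 7/715  (sign +1)
I_A²/I_B² = (12/715)/(7/715) = 12/7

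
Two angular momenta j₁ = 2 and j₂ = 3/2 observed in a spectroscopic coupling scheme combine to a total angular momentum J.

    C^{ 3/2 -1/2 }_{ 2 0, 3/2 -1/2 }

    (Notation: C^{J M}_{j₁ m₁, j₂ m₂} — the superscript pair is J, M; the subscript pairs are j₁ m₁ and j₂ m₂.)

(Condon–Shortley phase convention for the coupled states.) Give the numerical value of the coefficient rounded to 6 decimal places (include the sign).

√[4·2!2!1!/6! · 2!2!1!2!1!2!] = √(16/45)
  +(−1)^0/∏(0,2,2,1,0,0)! = 1/4  (running 1/4)
  +(−1)^1/∏(1,1,1,0,1,1)! = -1  (running -3/4)
⟨..|..⟩ = √(16/45)·(-3/4) = -0.447214

-0.447214  (= −√(1/5))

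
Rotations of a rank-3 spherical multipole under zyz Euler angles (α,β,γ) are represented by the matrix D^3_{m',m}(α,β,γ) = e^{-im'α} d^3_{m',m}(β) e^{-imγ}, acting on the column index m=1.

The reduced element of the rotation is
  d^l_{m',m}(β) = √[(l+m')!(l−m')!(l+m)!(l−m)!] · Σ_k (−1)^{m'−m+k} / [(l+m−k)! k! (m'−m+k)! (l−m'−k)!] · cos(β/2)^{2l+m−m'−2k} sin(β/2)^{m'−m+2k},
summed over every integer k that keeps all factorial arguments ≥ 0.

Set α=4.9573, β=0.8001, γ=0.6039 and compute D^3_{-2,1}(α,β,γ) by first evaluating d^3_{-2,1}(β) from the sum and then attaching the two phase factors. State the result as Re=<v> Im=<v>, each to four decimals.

Re=-0.2641 Im=0.0303

D^3_{-2,1}(4.9573,0.8001,0.6039) = e^{-i·-2·4.9573}·d^3_{-2,1}(0.8001)·e^{-i·1·0.6039}. Compute d first:
c=cos(0.800100/2)=0.921042, s=sin(0.800100/2)=0.389464; N=√[1·120·24·2]=75.894664
k∈{3,4} keeps every argument non-negative
  k=3: (−1)^0·75.8947/(12)·0.9210^3·0.3895^3 = +0.291925
  k=4: (−1)^1·75.8947/(24)·0.9210^1·0.3895^5 = -0.026099
d^3_{-2,1}(0.8001) = +0.291925 -0.026099 = +0.265826
Phases: e^{-i·(-2)·4.9573}=-0.882417-0.470469i, e^{-i·(1)·0.6039}=+0.823127-0.567857i ⇒ D=-0.264098+0.030259i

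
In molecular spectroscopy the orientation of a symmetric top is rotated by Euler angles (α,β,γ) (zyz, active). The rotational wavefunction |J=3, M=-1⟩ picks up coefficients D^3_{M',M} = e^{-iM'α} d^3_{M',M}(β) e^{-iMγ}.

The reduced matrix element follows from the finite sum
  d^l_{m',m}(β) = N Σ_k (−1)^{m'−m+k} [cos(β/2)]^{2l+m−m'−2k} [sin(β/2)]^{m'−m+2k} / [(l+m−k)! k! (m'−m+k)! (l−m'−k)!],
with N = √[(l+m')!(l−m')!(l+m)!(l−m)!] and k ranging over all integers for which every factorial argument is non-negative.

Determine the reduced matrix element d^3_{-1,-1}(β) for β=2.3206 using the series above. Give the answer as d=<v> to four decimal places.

d=0.5089

d^3_{-1,-1}(β=2.3206) via the finite sum:
c=cos(2.320600/2)=0.399064, s=sin(2.320600/2)=0.916923; N=√[2·24·2·24]=48.000000
The bounds max(0,m−m')=0 and min(l+m,l−m')=2 give 3 terms
  k=0: (−1)^0·48.0000/(48)·0.3991^6·0.9169^0 = +0.004039
  k=1: (−1)^1·48.0000/(6)·0.3991^4·0.9169^2 = -0.170580
  k=2: (−1)^2·48.0000/(8)·0.3991^2·0.9169^4 = +0.675412
d^3_{-1,-1}(2.3206) = +0.004039 -0.170580 +0.675412 = +0.508871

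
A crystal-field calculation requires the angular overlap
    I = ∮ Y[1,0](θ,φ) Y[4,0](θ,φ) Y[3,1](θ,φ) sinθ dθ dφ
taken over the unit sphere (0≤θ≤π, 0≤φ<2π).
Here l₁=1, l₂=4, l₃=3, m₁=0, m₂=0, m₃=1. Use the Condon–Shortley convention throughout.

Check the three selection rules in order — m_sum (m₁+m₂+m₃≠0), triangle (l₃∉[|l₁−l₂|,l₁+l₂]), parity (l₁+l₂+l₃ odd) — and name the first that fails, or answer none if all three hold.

m_sum

Σmᵢ = 1  ✗
l₃∈[|l₁−l₂|,l₁+l₂]=[3,5], have l₃=3
Σlᵢ = 8 ⇒ even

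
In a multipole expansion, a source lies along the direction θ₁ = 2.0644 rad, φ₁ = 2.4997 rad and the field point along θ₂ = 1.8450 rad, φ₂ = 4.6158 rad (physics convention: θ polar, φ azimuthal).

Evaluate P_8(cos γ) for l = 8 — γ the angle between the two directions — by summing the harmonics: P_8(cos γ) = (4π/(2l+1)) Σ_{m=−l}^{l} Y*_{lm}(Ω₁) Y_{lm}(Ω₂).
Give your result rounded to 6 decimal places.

-0.253144

Summing Y*_{l m}(θ₁,φ₁)·Y_{l m}(θ₂,φ₂) over m ∈ [−8, 8]; prefactor 4π/(2·8+1) = 0.739198:
  [-8]  conj(Y_{8,-8})(Ω₁) = 0.07649 + 0.17002j ; Y_{8,-8}(Ω₂) = 0.27215 + 0.26533j ; Δ = -0.02430 + 0.06657j
  [-7]  conj(Y_{8,-7})(Ω₁) = -0.08722 + 0.39163j ; Y_{8,-7}(Ω₂) = -0.26762 + 0.33358j ; Δ = -0.10729 - 0.13390j
  [-6]  conj(Y_{8,-6})(Ω₁) = -0.31525 + 0.27084j ; Y_{8,-6}(Ω₂) = -0.02502 - 0.01638j ; Δ = 0.01232 - 0.00161j
  [-5]  conj(Y_{8,-5})(Ω₁) = -0.07478 + 0.00508j ; Y_{8,-5}(Ω₂) = -0.16061 + 0.30631j ; Δ = 0.01045 - 0.02372j
  [-4]  conj(Y_{8,-4})(Ω₁) = 0.26669 + 0.17246j ; Y_{8,-4}(Ω₂) = -0.14986 - 0.06096j ; Δ = -0.02945 - 0.04210j
  [-3]  conj(Y_{8,-3})(Ω₁) = 0.08557 + 0.23091j ; Y_{8,-3}(Ω₂) = -0.07857 + 0.26351j ; Δ = -0.06757 + 0.00441j
  [-2]  conj(Y_{8,-2})(Ω₁) = 0.05802 - 0.19658j ; Y_{8,-2}(Ω₂) = -0.20745 - 0.04058j ; Δ = -0.02001 + 0.03843j
  [-1]  conj(Y_{8,-1})(Ω₁) = 0.23375 - 0.17473j ; Y_{8,-1}(Ω₂) = -0.02301 + 0.23747j ; Δ = 0.03611 + 0.05953j
  [+0]  conj(Y_{8,0})(Ω₁) = -0.16509 + 0.00000j ; Y_{8,0}(Ω₂) = -0.22425 + 0.00000j ; Δ = 0.03702 + 0.00000j
  [+1]  conj(Y_{8,1})(Ω₁) = -0.23375 - 0.17473j ; Y_{8,1}(Ω₂) = 0.02301 + 0.23747j ; Δ = 0.03611 - 0.05953j
  [+2]  conj(Y_{8,2})(Ω₁) = 0.05802 + 0.19658j ; Y_{8,2}(Ω₂) = -0.20745 + 0.04058j ; Δ = -0.02001 - 0.03843j
  [+3]  conj(Y_{8,3})(Ω₁) = -0.08557 + 0.23091j ; Y_{8,3}(Ω₂) = 0.07857 + 0.26351j ; Δ = -0.06757 - 0.00441j
  [+4]  conj(Y_{8,4})(Ω₁) = 0.26669 - 0.17246j ; Y_{8,4}(Ω₂) = -0.14986 + 0.06096j ; Δ = -0.02945 + 0.04210j
  [+5]  conj(Y_{8,5})(Ω₁) = 0.07478 + 0.00508j ; Y_{8,5}(Ω₂) = 0.16061 + 0.30631j ; Δ = 0.01045 + 0.02372j
  [+6]  conj(Y_{8,6})(Ω₁) = -0.31525 - 0.27084j ; Y_{8,6}(Ω₂) = -0.02502 + 0.01638j ; Δ = 0.01232 + 0.00161j
  [+7]  conj(Y_{8,7})(Ω₁) = 0.08722 + 0.39163j ; Y_{8,7}(Ω₂) = 0.26762 + 0.33358j ; Δ = -0.10729 + 0.13390j
  [+8]  conj(Y_{8,8})(Ω₁) = 0.07649 - 0.17002j ; Y_{8,8}(Ω₂) = 0.27215 - 0.26533j ; Δ = -0.02430 - 0.06657j
Accumulated sum -0.34246 + 0.00000j; after 4π/(2l+1) scaling, -0.25314 + 0.00000j ⇒ P_8 = -0.253144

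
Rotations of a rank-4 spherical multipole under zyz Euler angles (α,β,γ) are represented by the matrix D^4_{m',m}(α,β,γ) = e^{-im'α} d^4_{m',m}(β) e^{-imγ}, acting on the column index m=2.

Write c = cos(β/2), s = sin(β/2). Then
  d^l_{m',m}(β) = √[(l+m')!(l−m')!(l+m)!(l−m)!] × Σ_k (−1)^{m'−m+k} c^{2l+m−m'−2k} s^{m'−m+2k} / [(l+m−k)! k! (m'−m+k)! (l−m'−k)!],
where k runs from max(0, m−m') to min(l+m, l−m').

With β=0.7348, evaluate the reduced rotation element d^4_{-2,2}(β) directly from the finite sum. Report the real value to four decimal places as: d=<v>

d^4_{-2,2}(β=0.7348) via the finite sum:
With c≡cos(β/2)=0.933264 and s≡sin(β/2)=0.359190, N=[2·720·720·2]^{1/2}=1440.000000
k∈{4,5,6} keeps every argument non-negative
  k=4: (−1)^0·1440.0000/(96)·0.9333^4·0.3592^4 = +0.189412
  k=5: (−1)^1·1440.0000/(120)·0.9333^2·0.3592^6 = -0.022446
  k=6: (−1)^2·1440.0000/(1440)·0.9333^0·0.3592^8 = +0.000277
d^4_{-2,2}(0.7348) = +0.189412 -0.022446 +0.000277 = +0.167243

d=0.1672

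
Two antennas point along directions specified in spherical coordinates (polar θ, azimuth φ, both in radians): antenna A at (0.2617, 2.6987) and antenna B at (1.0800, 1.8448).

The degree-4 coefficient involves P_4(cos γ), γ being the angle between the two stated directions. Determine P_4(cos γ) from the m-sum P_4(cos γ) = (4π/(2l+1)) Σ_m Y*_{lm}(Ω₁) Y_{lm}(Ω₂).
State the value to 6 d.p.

-0.411593

Expand P_4 via completeness: Σ_{m} conj(Y_{4,m}) at Ω₁ times Y_{4,m} at Ω₂ —
  [-4]  conj(Y_{4,-4})(Ω₁) = -0.000395-0.001943i ; Y_{4,-4}(Ω₂) = +0.122402-0.238139i ; Δ = -0.000511-0.000144i
  [-3]  conj(Y_{4,-3})(Ω₁) = -0.005020+0.020328i ; Y_{4,-3}(Ω₂) = +0.296466+0.275515i ; Δ = -0.007089+0.004643i
  [-2]  conj(Y_{4,-2})(Ω₁) = +0.078365-0.095919i ; Y_{4,-2}(Ω₂) = -0.123280+0.075246i ; Δ = -0.002443+0.017722i
  [-1]  conj(Y_{4,-1})(Ω₁) = -0.377241+0.178933i ; Y_{4,-1}(Ω₂) = +0.076891+0.273561i ; Δ = -0.077955-0.089440i
  [+0]  conj(Y_{4,0})(Ω₁) = +0.579633-0.000000i ; Y_{4,0}(Ω₂) = -0.204931+0.000000i ; Δ = -0.118785+0.000000i
  [+1]  conj(Y_{4,1})(Ω₁) = +0.377241+0.178933i ; Y_{4,1}(Ω₂) = -0.076891+0.273561i ; Δ = -0.077955+0.089440i
  [+2]  conj(Y_{4,2})(Ω₁) = +0.078365+0.095919i ; Y_{4,2}(Ω₂) = -0.123280-0.075246i ; Δ = -0.002443-0.017722i
  [+3]  conj(Y_{4,3})(Ω₁) = +0.005020+0.020328i ; Y_{4,3}(Ω₂) = -0.296466+0.275515i ; Δ = -0.007089-0.004643i
  [+4]  conj(Y_{4,4})(Ω₁) = -0.000395+0.001943i ; Y_{4,4}(Ω₂) = +0.122402+0.238139i ; Δ = -0.000511+0.000144i
Σ over m = -0.294782+0.000000i; ×(4π/9) → -0.411593+0.000000i. Real part: -0.411593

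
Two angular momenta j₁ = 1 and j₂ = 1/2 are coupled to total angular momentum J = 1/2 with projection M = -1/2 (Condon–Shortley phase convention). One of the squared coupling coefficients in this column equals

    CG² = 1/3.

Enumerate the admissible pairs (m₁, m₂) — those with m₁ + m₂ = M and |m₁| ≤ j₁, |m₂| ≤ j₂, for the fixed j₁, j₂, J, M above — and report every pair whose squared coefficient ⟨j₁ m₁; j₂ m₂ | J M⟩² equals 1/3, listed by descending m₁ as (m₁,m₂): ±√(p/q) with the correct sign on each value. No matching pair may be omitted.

Admissible pairs with m₁+m₂ = M = -1/2: (-1,1/2), (0,-1/2)
  (m₁,m₂)=(0,-1/2): CG² = 1/3, CG = +√(1/3)   ← matches the target
  (m₁,m₂)=(-1,1/2): CG² = 2/3, CG = −√(2/3)
Pairs with CG² = 1/3: (0,-1/2): +√(1/3)

(0,-1/2): +√(1/3)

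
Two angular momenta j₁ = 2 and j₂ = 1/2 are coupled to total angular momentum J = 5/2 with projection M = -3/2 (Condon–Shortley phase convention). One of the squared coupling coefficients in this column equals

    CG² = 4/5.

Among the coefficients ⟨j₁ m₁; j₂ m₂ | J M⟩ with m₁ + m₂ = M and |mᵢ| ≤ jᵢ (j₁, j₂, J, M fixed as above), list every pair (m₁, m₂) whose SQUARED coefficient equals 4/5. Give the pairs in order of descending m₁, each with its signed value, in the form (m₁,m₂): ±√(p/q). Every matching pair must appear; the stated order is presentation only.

Admissible pairs with m₁+m₂ = M = -3/2: (-2,1/2), (-1,-1/2)
  (m₁,m₂)=(-1,-1/2): CG² = 4/5, CG = +√(4/5)   ← matches the target
  (m₁,m₂)=(-2,1/2): CG² = 1/5, CG = +√(1/5)
Pairs with CG² = 4/5: (-1,-1/2): +√(4/5)

(-1,-1/2): +√(4/5)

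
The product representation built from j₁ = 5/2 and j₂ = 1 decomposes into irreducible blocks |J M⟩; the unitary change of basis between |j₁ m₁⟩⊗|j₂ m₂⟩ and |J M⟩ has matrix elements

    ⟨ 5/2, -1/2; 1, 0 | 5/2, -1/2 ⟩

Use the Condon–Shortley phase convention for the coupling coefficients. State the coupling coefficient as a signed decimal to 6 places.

−√(1/35) = -0.169031

triangle: 1!·4!·1!/7! = 24/5040
(j±m)!: 2!·3!·1!·1!·2!·3! = 144
prefactor² = (2J+1)·Δ·N² = 144/35
  k=0: +1/(0!·1!·3!·1!·1!·0!) = 1/6
  k=1: −1/(1!·0!·2!·0!·2!·1!) = -1/4
Σ = -1/12  ⇒  CG² = 144/35·(-1/12)² = 1/35
CG = −√(1/35) = -0.169031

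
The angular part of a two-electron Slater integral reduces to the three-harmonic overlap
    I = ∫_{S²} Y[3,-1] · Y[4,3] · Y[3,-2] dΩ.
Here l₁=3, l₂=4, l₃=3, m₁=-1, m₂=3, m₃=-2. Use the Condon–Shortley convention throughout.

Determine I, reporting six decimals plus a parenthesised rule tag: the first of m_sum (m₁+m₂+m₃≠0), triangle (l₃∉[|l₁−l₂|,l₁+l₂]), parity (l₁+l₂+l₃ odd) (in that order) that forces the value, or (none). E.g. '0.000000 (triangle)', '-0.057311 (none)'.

Rules hold: Σm=0, L=10 even, 1≤3≤7.
N = 7·9·7 = 441
Δ = 4!·2!·4!/11! = 1/34650
Racah Σ t=1..3: t=1:−1/72 t=2:+1/16 t=3:−1/72 = 5/144
⇒ 3j(3 4 3; 0 0 0)² = 2/77, sgn -1
Racah Σ t=3..4: t=3:−1/144 t=4:+1/288 = -1/288
⇒ 3j(3 4 3; -1 3 -2)² = 1/99, sgn +1
4πI² = N·(3j₀)²·(3jₘ)² = 14/121
I = -1·√(0.115702/4π) = -0.09595473
No selection rule forces the value: the integral is nonzero (none).

-0.095955 (none)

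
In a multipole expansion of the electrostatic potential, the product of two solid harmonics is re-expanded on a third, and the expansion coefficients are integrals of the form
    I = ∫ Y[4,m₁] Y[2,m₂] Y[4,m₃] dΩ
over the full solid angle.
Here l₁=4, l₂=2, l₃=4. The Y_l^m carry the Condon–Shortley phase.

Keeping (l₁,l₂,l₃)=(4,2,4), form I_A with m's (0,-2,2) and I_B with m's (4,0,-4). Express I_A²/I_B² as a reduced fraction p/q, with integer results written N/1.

135/196

Same 4,2,4: normalisation and zero-m 3j drop out of the ratio.
A: Δ: 2! 6! 2! / 11! → 1/13860; sum: t=0:+1/192 = 1/192; 3j²(4 2 4; 0 -2 2) = Δ·Π!·Σ² = 3/77  (sign +1)
B: Δ: 2! 6! 2! / 11! → 1/13860; sum: t=0:+1/2880 = 1/2880; 3j²(4 2 4; 4 0 -4) = Δ·Π!·Σ² = 28/495  (sign +1)
I_A²/I_B² = (3/77)/(28/495) = 135/196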